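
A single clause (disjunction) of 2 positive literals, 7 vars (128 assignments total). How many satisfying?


Step 1: Total=2^7=128
Step 2: Unsat when all 2 false: 2^5=32
Step 3: Sat=128-32=96

96


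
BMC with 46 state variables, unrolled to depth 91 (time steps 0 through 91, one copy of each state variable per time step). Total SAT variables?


BMC unrolls to depth k, creating one copy of each state var for steps 0..k.
Step count = 91 + 1 = 92 (steps 0 through 91)
Vars per step = 46
Total = 46 * 92 = 4232

4232


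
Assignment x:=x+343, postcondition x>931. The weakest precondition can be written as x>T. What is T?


Formula: wp(x:=E, P) = P[E/x] (substitute E for x in postcondition)
Step 1: Postcondition: x>931
Step 2: Substitute x+343 for x: x+343>931
Step 3: Solve for x: x > 931-343 = 588

588


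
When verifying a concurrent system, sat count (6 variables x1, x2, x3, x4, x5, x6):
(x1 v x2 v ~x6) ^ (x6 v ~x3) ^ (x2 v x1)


CNF with 3 clauses over 6 vars (64 assignments).
An assignment satisfies CNF iff every clause has >=1 true literal.
Check each row (bits = x1,x2,x3,x4,x5,x6; clause T/F shown):
  row 0 [000000]: clauses=TTF -> 0
  row 1 [000001]: clauses=FTF -> 0
  row 2 [000010]: clauses=TTF -> 0
  row 3 [000011]: clauses=FTF -> 0
  row 4 [000100]: clauses=TTF -> 0
  (every remaining row is evaluated the same way; all 64 results are listed next)
Full result column, 8 rows per line (x1,x2,x3 fixed per line; x4,x5,x6 runs 000..111 left to right):
  rows 0-7 [x1,x2,x3=000]: 00000000  (ones: 0)
  rows 8-15 [x1,x2,x3=001]: 00000000  (ones: 0)
  rows 16-23 [x1,x2,x3=010]: 11111111  (ones: 8)
  rows 24-31 [x1,x2,x3=011]: 01010101  (ones: 4)
  rows 32-39 [x1,x2,x3=100]: 11111111  (ones: 8)
  rows 40-47 [x1,x2,x3=101]: 01010101  (ones: 4)
  rows 48-55 [x1,x2,x3=110]: 11111111  (ones: 8)
  rows 56-63 [x1,x2,x3=111]: 01010101  (ones: 4)
Satisfying assignments = 0+0+8+4+8+4+8+4 = 36

36


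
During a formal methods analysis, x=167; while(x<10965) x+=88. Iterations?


Step 1: x goes from 167 toward 10965 by 88; the body runs while x<10965, so iterations = ceil((bound-start)/step)
Step 2: Distance=10798
Step 3: ceil(10798/88)=123

123


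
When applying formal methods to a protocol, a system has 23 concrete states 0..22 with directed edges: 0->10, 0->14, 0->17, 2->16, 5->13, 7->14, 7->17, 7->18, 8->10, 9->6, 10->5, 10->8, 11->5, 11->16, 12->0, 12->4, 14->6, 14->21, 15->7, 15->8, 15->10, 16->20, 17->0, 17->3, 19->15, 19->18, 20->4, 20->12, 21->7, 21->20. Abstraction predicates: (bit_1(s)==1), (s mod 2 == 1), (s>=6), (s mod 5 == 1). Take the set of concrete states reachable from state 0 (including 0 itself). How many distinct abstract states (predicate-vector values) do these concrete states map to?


BFS from 0:
Concrete reachable: {0, 3, 4, 5, 6, 7, 8, 10, 12, 13, 14, 17, 18, 20, 21}
Abstract via predicates (bit_1(s)==1), (s mod 2 == 1), (s>=6), (s mod 5 == 1):
  (0,0,0,0) <- {0, 4}
  (0,0,1,0) <- {8, 12, 20}
  (0,1,0,0) <- {5}
  (0,1,1,0) <- {13, 17}
  (0,1,1,1) <- {21}
  (1,0,1,0) <- {10, 14, 18}
  (1,0,1,1) <- {6}
  (1,1,0,0) <- {3}
  (1,1,1,0) <- {7}
Distinct abstract states = 9

9


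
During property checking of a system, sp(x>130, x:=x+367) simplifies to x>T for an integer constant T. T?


Formula: sp(P, x:=E) = exists old_x. (x = E[old_x/x]) AND P[old_x/x] (old_x is the value of x before the assignment; eliminate old_x by solving x = E[old_x/x] for old_x)
Step 1: Precondition P: x>130, i.e. old_x > 130
Step 2: Assignment gives x = old_x + 367, so old_x = x - 367
Step 3: Substitute into P: x - 367 > 130
Step 4: Simplify: x > 130+367 = 497

497


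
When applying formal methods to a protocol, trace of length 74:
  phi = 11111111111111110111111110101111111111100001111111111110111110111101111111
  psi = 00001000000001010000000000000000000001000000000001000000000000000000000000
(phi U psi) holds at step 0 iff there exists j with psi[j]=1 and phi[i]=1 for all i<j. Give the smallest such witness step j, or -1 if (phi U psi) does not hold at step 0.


(phi U psi) at 0: need smallest j with psi[j]=1 and phi[i]=1 for all i in [0,j).
Scan from step 0:
  step 0: phi=1, psi=0 -> continue
  step 1: phi=1, psi=0 -> continue
  step 2: phi=1, psi=0 -> continue
  step 3: phi=1, psi=0 -> continue
  step 4: psi=1 and phi held for [0,4) -> witness found
Witness step = 4

4


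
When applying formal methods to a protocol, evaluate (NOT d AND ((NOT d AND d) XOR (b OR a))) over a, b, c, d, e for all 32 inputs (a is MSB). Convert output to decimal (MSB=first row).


Formula: (NOT d AND ((NOT d AND d) XOR (b OR a))) over a, b, c, d, e (32 rows)
Evaluate each row (bits = a,b,c,d,e, MSB first):
  row 0 [00000]: (NOT 0 AND ((NOT 0 AND 0) XOR (0 OR 0))) -> 0
  row 1 [00001]: (NOT 0 AND ((NOT 0 AND 0) XOR (0 OR 0))) -> 0
  row 2 [00010]: (NOT 1 AND ((NOT 1 AND 1) XOR (0 OR 0))) -> 0
  row 3 [00011]: (NOT 1 AND ((NOT 1 AND 1) XOR (0 OR 0))) -> 0
  row 4 [00100]: (NOT 0 AND ((NOT 0 AND 0) XOR (0 OR 0))) -> 0
  row 5 [00101]: (NOT 0 AND ((NOT 0 AND 0) XOR (0 OR 0))) -> 0
  row 6 [00110]: (NOT 1 AND ((NOT 1 AND 1) XOR (0 OR 0))) -> 0
  row 7 [00111]: (NOT 1 AND ((NOT 1 AND 1) XOR (0 OR 0))) -> 0
  row 8 [01000]: (NOT 0 AND ((NOT 0 AND 0) XOR (1 OR 0))) -> 1
  row 9 [01001]: (NOT 0 AND ((NOT 0 AND 0) XOR (1 OR 0))) -> 1
  row 10 [01010]: (NOT 1 AND ((NOT 1 AND 1) XOR (1 OR 0))) -> 0
  row 11 [01011]: (NOT 1 AND ((NOT 1 AND 1) XOR (1 OR 0))) -> 0
  row 12 [01100]: (NOT 0 AND ((NOT 0 AND 0) XOR (1 OR 0))) -> 1
  row 13 [01101]: (NOT 0 AND ((NOT 0 AND 0) XOR (1 OR 0))) -> 1
  row 14 [01110]: (NOT 1 AND ((NOT 1 AND 1) XOR (1 OR 0))) -> 0
  row 15 [01111]: (NOT 1 AND ((NOT 1 AND 1) XOR (1 OR 0))) -> 0
  row 16 [10000]: (NOT 0 AND ((NOT 0 AND 0) XOR (0 OR 1))) -> 1
  row 17 [10001]: (NOT 0 AND ((NOT 0 AND 0) XOR (0 OR 1))) -> 1
  row 18 [10010]: (NOT 1 AND ((NOT 1 AND 1) XOR (0 OR 1))) -> 0
  row 19 [10011]: (NOT 1 AND ((NOT 1 AND 1) XOR (0 OR 1))) -> 0
  row 20 [10100]: (NOT 0 AND ((NOT 0 AND 0) XOR (0 OR 1))) -> 1
  row 21 [10101]: (NOT 0 AND ((NOT 0 AND 0) XOR (0 OR 1))) -> 1
  row 22 [10110]: (NOT 1 AND ((NOT 1 AND 1) XOR (0 OR 1))) -> 0
  row 23 [10111]: (NOT 1 AND ((NOT 1 AND 1) XOR (0 OR 1))) -> 0
  row 24 [11000]: (NOT 0 AND ((NOT 0 AND 0) XOR (1 OR 1))) -> 1
  row 25 [11001]: (NOT 0 AND ((NOT 0 AND 0) XOR (1 OR 1))) -> 1
  row 26 [11010]: (NOT 1 AND ((NOT 1 AND 1) XOR (1 OR 1))) -> 0
  row 27 [11011]: (NOT 1 AND ((NOT 1 AND 1) XOR (1 OR 1))) -> 0
  row 28 [11100]: (NOT 0 AND ((NOT 0 AND 0) XOR (1 OR 1))) -> 1
  row 29 [11101]: (NOT 0 AND ((NOT 0 AND 0) XOR (1 OR 1))) -> 1
  row 30 [11110]: (NOT 1 AND ((NOT 1 AND 1) XOR (1 OR 1))) -> 0
  row 31 [11111]: (NOT 1 AND ((NOT 1 AND 1) XOR (1 OR 1))) -> 0
Full result column, 4 rows per line (a,b,c fixed per line; d,e runs 00..11 left to right):
  rows 0-3 [a,b,c=000]: 0000  = hex 0
  rows 4-7 [a,b,c=001]: 0000  = hex 0
  rows 8-11 [a,b,c=010]: 1100  = hex C
  rows 12-15 [a,b,c=011]: 1100  = hex C
  rows 16-19 [a,b,c=100]: 1100  = hex C
  rows 20-23 [a,b,c=101]: 1100  = hex C
  rows 24-27 [a,b,c=110]: 1100  = hex C
  rows 28-31 [a,b,c=111]: 1100  = hex C
Output column (row 0 .. row 31) = 00000000110011001100110011001100
Output column grouped in 4s = 0000 0000 1100 1100 1100 1100 1100 1100 = 0x00CCCCCC
Convert to decimal digit by digit (value = value*16 + digit):
  0 -> 0
  0*16 + 0 = 0
  0*16 + 12 (C) = 12
  12*16 + 12 (C) = 204
  204*16 + 12 (C) = 3276
  3276*16 + 12 (C) = 52428
  52428*16 + 12 (C) = 838860
  838860*16 + 12 (C) = 13421772
Decimal = 13421772

13421772


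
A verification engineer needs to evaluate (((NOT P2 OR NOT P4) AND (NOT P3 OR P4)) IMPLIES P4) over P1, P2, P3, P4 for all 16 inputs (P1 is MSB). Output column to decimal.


Formula: (((NOT P2 OR NOT P4) AND (NOT P3 OR P4)) IMPLIES P4) over P1, P2, P3, P4 (16 rows)
Evaluate each row (bits = P1,P2,P3,P4, MSB first):
  row 0 [0000]: (((NOT 0 OR NOT 0) AND (NOT 0 OR 0)) IMPLIES 0) -> 0
  row 1 [0001]: (((NOT 0 OR NOT 1) AND (NOT 0 OR 1)) IMPLIES 1) -> 1
  row 2 [0010]: (((NOT 0 OR NOT 0) AND (NOT 1 OR 0)) IMPLIES 0) -> 1
  row 3 [0011]: (((NOT 0 OR NOT 1) AND (NOT 1 OR 1)) IMPLIES 1) -> 1
  row 4 [0100]: (((NOT 1 OR NOT 0) AND (NOT 0 OR 0)) IMPLIES 0) -> 0
  row 5 [0101]: (((NOT 1 OR NOT 1) AND (NOT 0 OR 1)) IMPLIES 1) -> 1
  row 6 [0110]: (((NOT 1 OR NOT 0) AND (NOT 1 OR 0)) IMPLIES 0) -> 1
  row 7 [0111]: (((NOT 1 OR NOT 1) AND (NOT 1 OR 1)) IMPLIES 1) -> 1
  row 8 [1000]: (((NOT 0 OR NOT 0) AND (NOT 0 OR 0)) IMPLIES 0) -> 0
  row 9 [1001]: (((NOT 0 OR NOT 1) AND (NOT 0 OR 1)) IMPLIES 1) -> 1
  row 10 [1010]: (((NOT 0 OR NOT 0) AND (NOT 1 OR 0)) IMPLIES 0) -> 1
  row 11 [1011]: (((NOT 0 OR NOT 1) AND (NOT 1 OR 1)) IMPLIES 1) -> 1
  row 12 [1100]: (((NOT 1 OR NOT 0) AND (NOT 0 OR 0)) IMPLIES 0) -> 0
  row 13 [1101]: (((NOT 1 OR NOT 1) AND (NOT 0 OR 1)) IMPLIES 1) -> 1
  row 14 [1110]: (((NOT 1 OR NOT 0) AND (NOT 1 OR 0)) IMPLIES 0) -> 1
  row 15 [1111]: (((NOT 1 OR NOT 1) AND (NOT 1 OR 1)) IMPLIES 1) -> 1
Full result column, 4 rows per line (P1,P2 fixed per line; P3,P4 runs 00..11 left to right):
  rows 0-3 [P1,P2=00]: 0111  = hex 7
  rows 4-7 [P1,P2=01]: 0111  = hex 7
  rows 8-11 [P1,P2=10]: 0111  = hex 7
  rows 12-15 [P1,P2=11]: 0111  = hex 7
Output column (row 0 .. row 15) = 0111011101110111
Output column grouped in 4s = 0111 0111 0111 0111 = 0x7777
Convert to decimal digit by digit (value = value*16 + digit):
  7 -> 7
  7*16 + 7 = 119
  119*16 + 7 = 1911
  1911*16 + 7 = 30583
Decimal = 30583

30583


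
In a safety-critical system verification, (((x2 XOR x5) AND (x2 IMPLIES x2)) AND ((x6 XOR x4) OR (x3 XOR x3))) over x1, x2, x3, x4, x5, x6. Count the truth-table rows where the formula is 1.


Formula: (((x2 XOR x5) AND (x2 IMPLIES x2)) AND ((x6 XOR x4) OR (x3 XOR x3))) over 6 vars (64 rows)
Evaluate each row (x1, x2, x3, x4, x5, x6 as bits, MSB first):
  row 0 [000000]: (((0 XOR 0) AND (0 IMPLIES 0)) AND ((0 XOR 0) OR (0 XOR 0))) -> 0
  row 1 [000001]: (((0 XOR 0) AND (0 IMPLIES 0)) AND ((1 XOR 0) OR (0 XOR 0))) -> 0
  row 2 [000010]: (((0 XOR 1) AND (0 IMPLIES 0)) AND ((0 XOR 0) OR (0 XOR 0))) -> 0
  row 3 [000011]: (((0 XOR 1) AND (0 IMPLIES 0)) AND ((1 XOR 0) OR (0 XOR 0))) -> 1
  row 4 [000100]: (((0 XOR 0) AND (0 IMPLIES 0)) AND ((0 XOR 1) OR (0 XOR 0))) -> 0
  (every remaining row is evaluated the same way; all 64 results are listed next)
Full result column, 8 rows per line (x1,x2,x3 fixed per line; x4,x5,x6 runs 000..111 left to right):
  rows 0-7 [x1,x2,x3=000]: 00010010  (ones: 2)
  rows 8-15 [x1,x2,x3=001]: 00010010  (ones: 2)
  rows 16-23 [x1,x2,x3=010]: 01001000  (ones: 2)
  rows 24-31 [x1,x2,x3=011]: 01001000  (ones: 2)
  rows 32-39 [x1,x2,x3=100]: 00010010  (ones: 2)
  rows 40-47 [x1,x2,x3=101]: 00010010  (ones: 2)
  rows 48-55 [x1,x2,x3=110]: 01001000  (ones: 2)
  rows 56-63 [x1,x2,x3=111]: 01001000  (ones: 2)
Count of 1-rows = 2+2+2+2+2+2+2+2 = 16

16


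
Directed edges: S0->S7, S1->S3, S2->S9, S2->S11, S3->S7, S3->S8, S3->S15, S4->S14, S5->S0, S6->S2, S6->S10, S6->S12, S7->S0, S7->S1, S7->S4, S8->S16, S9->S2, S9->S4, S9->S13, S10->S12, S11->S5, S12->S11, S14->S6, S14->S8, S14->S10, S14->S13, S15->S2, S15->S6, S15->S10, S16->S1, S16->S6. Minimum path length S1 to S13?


BFS layer-by-layer from S1:
  dist 0: {S1}
  dist 1: {S3}
  dist 2: {S7, S8, S15}
  dist 3: {S0, S2, S4, S6, S10, S16}
  dist 4: {S9, S11, S12, S14}
  dist 5: {S5, S13}
  -> S13 reached at distance 5
Shortest path length = 5

5


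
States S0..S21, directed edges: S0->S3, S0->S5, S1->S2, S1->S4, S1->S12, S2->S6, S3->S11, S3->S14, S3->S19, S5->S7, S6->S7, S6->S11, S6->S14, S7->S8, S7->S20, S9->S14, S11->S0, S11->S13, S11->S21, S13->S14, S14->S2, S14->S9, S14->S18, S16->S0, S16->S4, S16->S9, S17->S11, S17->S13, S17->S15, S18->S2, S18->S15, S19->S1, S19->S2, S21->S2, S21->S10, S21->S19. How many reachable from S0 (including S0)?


BFS from S0:
  layer 0: {S0}
  layer 1: {S3, S5}
  layer 2: {S7, S11, S14, S19}
  layer 3: {S1, S2, S8, S9, S13, S18, S20, S21}
  layer 4: {S4, S6, S10, S12, S15}
Reachable set: {S0, S1, S2, S3, S4, S5, S6, S7, S8, S9, S10, S11, S12, S13, S14, S15, S18, S19, S20, S21}
Count = 20

20


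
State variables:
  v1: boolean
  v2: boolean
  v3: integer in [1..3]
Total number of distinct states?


State space = product of domain sizes of all variables.
Domain sizes:
  v1 (boolean): 2
  v2 (boolean): 2
  v3 (integer in [1..3]): 3
Product = 2 * 2 * 3 = 12

12


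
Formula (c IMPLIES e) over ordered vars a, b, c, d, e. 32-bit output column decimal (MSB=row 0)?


Formula: (c IMPLIES e) over a, b, c, d, e (32 rows)
Evaluate each row (bits = a,b,c,d,e, MSB first):
  row 0 [00000]: (0 IMPLIES 0) -> 1
  row 1 [00001]: (0 IMPLIES 1) -> 1
  row 2 [00010]: (0 IMPLIES 0) -> 1
  row 3 [00011]: (0 IMPLIES 1) -> 1
  row 4 [00100]: (1 IMPLIES 0) -> 0
  row 5 [00101]: (1 IMPLIES 1) -> 1
  row 6 [00110]: (1 IMPLIES 0) -> 0
  row 7 [00111]: (1 IMPLIES 1) -> 1
  row 8 [01000]: (0 IMPLIES 0) -> 1
  row 9 [01001]: (0 IMPLIES 1) -> 1
  row 10 [01010]: (0 IMPLIES 0) -> 1
  row 11 [01011]: (0 IMPLIES 1) -> 1
  row 12 [01100]: (1 IMPLIES 0) -> 0
  row 13 [01101]: (1 IMPLIES 1) -> 1
  row 14 [01110]: (1 IMPLIES 0) -> 0
  row 15 [01111]: (1 IMPLIES 1) -> 1
  row 16 [10000]: (0 IMPLIES 0) -> 1
  row 17 [10001]: (0 IMPLIES 1) -> 1
  row 18 [10010]: (0 IMPLIES 0) -> 1
  row 19 [10011]: (0 IMPLIES 1) -> 1
  row 20 [10100]: (1 IMPLIES 0) -> 0
  row 21 [10101]: (1 IMPLIES 1) -> 1
  row 22 [10110]: (1 IMPLIES 0) -> 0
  row 23 [10111]: (1 IMPLIES 1) -> 1
  row 24 [11000]: (0 IMPLIES 0) -> 1
  row 25 [11001]: (0 IMPLIES 1) -> 1
  row 26 [11010]: (0 IMPLIES 0) -> 1
  row 27 [11011]: (0 IMPLIES 1) -> 1
  row 28 [11100]: (1 IMPLIES 0) -> 0
  row 29 [11101]: (1 IMPLIES 1) -> 1
  row 30 [11110]: (1 IMPLIES 0) -> 0
  row 31 [11111]: (1 IMPLIES 1) -> 1
Full result column, 4 rows per line (a,b,c fixed per line; d,e runs 00..11 left to right):
  rows 0-3 [a,b,c=000]: 1111  = hex F
  rows 4-7 [a,b,c=001]: 0101  = hex 5
  rows 8-11 [a,b,c=010]: 1111  = hex F
  rows 12-15 [a,b,c=011]: 0101  = hex 5
  rows 16-19 [a,b,c=100]: 1111  = hex F
  rows 20-23 [a,b,c=101]: 0101  = hex 5
  rows 24-27 [a,b,c=110]: 1111  = hex F
  rows 28-31 [a,b,c=111]: 0101  = hex 5
Output column (row 0 .. row 31) = 11110101111101011111010111110101
Output column grouped in 4s = 1111 0101 1111 0101 1111 0101 1111 0101 = 0xF5F5F5F5
Convert to decimal digit by digit (value = value*16 + digit):
  F -> 15
  15*16 + 5 = 245
  245*16 + 15 (F) = 3935
  3935*16 + 5 = 62965
  62965*16 + 15 (F) = 1007455
  1007455*16 + 5 = 16119285
  16119285*16 + 15 (F) = 257908575
  257908575*16 + 5 = 4126537205
Decimal = 4126537205

4126537205


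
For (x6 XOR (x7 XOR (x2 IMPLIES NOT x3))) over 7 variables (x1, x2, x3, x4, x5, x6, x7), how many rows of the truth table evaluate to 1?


Formula: (x6 XOR (x7 XOR (x2 IMPLIES NOT x3))) over 7 vars (128 rows)
Evaluate each row (x1, x2, x3, x4, x5, x6, x7 as bits, MSB first):
  row 0 [0000000]: (0 XOR (0 XOR (0 IMPLIES NOT 0))) -> 1
  row 1 [0000001]: (0 XOR (1 XOR (0 IMPLIES NOT 0))) -> 0
  row 2 [0000010]: (1 XOR (0 XOR (0 IMPLIES NOT 0))) -> 0
  row 3 [0000011]: (1 XOR (1 XOR (0 IMPLIES NOT 0))) -> 1
  row 4 [0000100]: (0 XOR (0 XOR (0 IMPLIES NOT 0))) -> 1
  (every remaining row is evaluated the same way; all 128 results are listed next)
Full result column, 8 rows per line (x1,x2,x3,x4 fixed per line; x5,x6,x7 runs 000..111 left to right):
  rows 0-7 [x1,x2,x3,x4=0000]: 10011001  (ones: 4)
  rows 8-15 [x1,x2,x3,x4=0001]: 10011001  (ones: 4)
  rows 16-23 [x1,x2,x3,x4=0010]: 10011001  (ones: 4)
  rows 24-31 [x1,x2,x3,x4=0011]: 10011001  (ones: 4)
  rows 32-39 [x1,x2,x3,x4=0100]: 10011001  (ones: 4)
  rows 40-47 [x1,x2,x3,x4=0101]: 10011001  (ones: 4)
  rows 48-55 [x1,x2,x3,x4=0110]: 01100110  (ones: 4)
  rows 56-63 [x1,x2,x3,x4=0111]: 01100110  (ones: 4)
  rows 64-71 [x1,x2,x3,x4=1000]: 10011001  (ones: 4)
  rows 72-79 [x1,x2,x3,x4=1001]: 10011001  (ones: 4)
  rows 80-87 [x1,x2,x3,x4=1010]: 10011001  (ones: 4)
  rows 88-95 [x1,x2,x3,x4=1011]: 10011001  (ones: 4)
  rows 96-103 [x1,x2,x3,x4=1100]: 10011001  (ones: 4)
  rows 104-111 [x1,x2,x3,x4=1101]: 10011001  (ones: 4)
  rows 112-119 [x1,x2,x3,x4=1110]: 01100110  (ones: 4)
  rows 120-127 [x1,x2,x3,x4=1111]: 01100110  (ones: 4)
Count of 1-rows = 4+4+4+4+4+4+4+4+4+4+4+4+4+4+4+4 = 64

64


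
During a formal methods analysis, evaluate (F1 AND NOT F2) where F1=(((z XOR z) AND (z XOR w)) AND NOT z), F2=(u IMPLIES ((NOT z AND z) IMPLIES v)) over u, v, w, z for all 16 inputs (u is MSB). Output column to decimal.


F1 = (((z XOR z) AND (z XOR w)) AND NOT z)
F2 = (u IMPLIES ((NOT z AND z) IMPLIES v))
Counterexample to F1=>F2 is where F1=1 and F2=0.
Evaluate each row (bits = u,v,w,z, MSB first):
  row 0 [0000]: F1=0 F2=1 -> F1&~F2 -> 0
  row 1 [0001]: F1=0 F2=1 -> F1&~F2 -> 0
  row 2 [0010]: F1=0 F2=1 -> F1&~F2 -> 0
  row 3 [0011]: F1=0 F2=1 -> F1&~F2 -> 0
  row 4 [0100]: F1=0 F2=1 -> F1&~F2 -> 0
  row 5 [0101]: F1=0 F2=1 -> F1&~F2 -> 0
  row 6 [0110]: F1=0 F2=1 -> F1&~F2 -> 0
  row 7 [0111]: F1=0 F2=1 -> F1&~F2 -> 0
  row 8 [1000]: F1=0 F2=1 -> F1&~F2 -> 0
  row 9 [1001]: F1=0 F2=1 -> F1&~F2 -> 0
  row 10 [1010]: F1=0 F2=1 -> F1&~F2 -> 0
  row 11 [1011]: F1=0 F2=1 -> F1&~F2 -> 0
  row 12 [1100]: F1=0 F2=1 -> F1&~F2 -> 0
  row 13 [1101]: F1=0 F2=1 -> F1&~F2 -> 0
  row 14 [1110]: F1=0 F2=1 -> F1&~F2 -> 0
  row 15 [1111]: F1=0 F2=1 -> F1&~F2 -> 0
Full result column, 4 rows per line (u,v fixed per line; w,z runs 00..11 left to right):
  rows 0-3 [u,v=00]: 0000  = hex 0
  rows 4-7 [u,v=01]: 0000  = hex 0
  rows 8-11 [u,v=10]: 0000  = hex 0
  rows 12-15 [u,v=11]: 0000  = hex 0
Counterexample vector (row 0 .. row 15) = 0000000000000000
Output column grouped in 4s = 0000 0000 0000 0000 = 0x0000
Convert to decimal digit by digit (value = value*16 + digit):
  0 -> 0
  0*16 + 0 = 0
  0*16 + 0 = 0
  0*16 + 0 = 0
Decimal = 0

0


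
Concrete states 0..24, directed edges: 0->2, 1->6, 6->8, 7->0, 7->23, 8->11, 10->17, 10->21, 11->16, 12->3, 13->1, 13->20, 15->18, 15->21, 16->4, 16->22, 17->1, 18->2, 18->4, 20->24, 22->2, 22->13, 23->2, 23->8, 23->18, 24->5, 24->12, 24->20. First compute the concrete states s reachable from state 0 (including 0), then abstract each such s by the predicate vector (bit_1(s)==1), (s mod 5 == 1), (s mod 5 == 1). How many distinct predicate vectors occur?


BFS from 0:
Concrete reachable: {0, 2}
Abstract via predicates (bit_1(s)==1), (s mod 5 == 1), (s mod 5 == 1):
  (0,0,0) <- {0}
  (1,0,0) <- {2}
Distinct abstract states = 2

2


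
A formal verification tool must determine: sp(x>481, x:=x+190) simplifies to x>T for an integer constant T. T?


Formula: sp(P, x:=E) = exists old_x. (x = E[old_x/x]) AND P[old_x/x] (old_x is the value of x before the assignment; eliminate old_x by solving x = E[old_x/x] for old_x)
Step 1: Precondition P: x>481, i.e. old_x > 481
Step 2: Assignment gives x = old_x + 190, so old_x = x - 190
Step 3: Substitute into P: x - 190 > 481
Step 4: Simplify: x > 481+190 = 671

671


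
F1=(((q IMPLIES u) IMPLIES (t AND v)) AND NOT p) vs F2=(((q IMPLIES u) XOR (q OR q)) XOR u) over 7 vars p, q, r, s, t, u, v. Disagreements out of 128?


F1 = (((q IMPLIES u) IMPLIES (t AND v)) AND NOT p)
F2 = (((q IMPLIES u) XOR (q OR q)) XOR u)
Evaluate both on each of 128 rows (bits = p,q,r,s,t,u,v):
  row 0 [0000000]: F1=0 F2=1 (differ) -> 1
  row 1 [0000001]: F1=0 F2=1 (differ) -> 1
  row 2 [0000010]: F1=0 F2=0 -> 0
  row 3 [0000011]: F1=0 F2=0 -> 0
  row 4 [0000100]: F1=0 F2=1 (differ) -> 1
  (every remaining row is evaluated the same way; all 128 results are listed next)
Full result column, 8 rows per line (p,q,r,s fixed per line; t,u,v runs 000..111 left to right):
  rows 0-7 [p,q,r,s=0000]: 11001001  (ones: 4)
  rows 8-15 [p,q,r,s=0001]: 11001001  (ones: 4)
  rows 16-23 [p,q,r,s=0010]: 11001001  (ones: 4)
  rows 24-31 [p,q,r,s=0011]: 11001001  (ones: 4)
  rows 32-39 [p,q,r,s=0100]: 00110010  (ones: 3)
  rows 40-47 [p,q,r,s=0101]: 00110010  (ones: 3)
  rows 48-55 [p,q,r,s=0110]: 00110010  (ones: 3)
  rows 56-63 [p,q,r,s=0111]: 00110010  (ones: 3)
  rows 64-71 [p,q,r,s=1000]: 11001100  (ones: 4)
  rows 72-79 [p,q,r,s=1001]: 11001100  (ones: 4)
  rows 80-87 [p,q,r,s=1010]: 11001100  (ones: 4)
  rows 88-95 [p,q,r,s=1011]: 11001100  (ones: 4)
  rows 96-103 [p,q,r,s=1100]: 11111111  (ones: 8)
  rows 104-111 [p,q,r,s=1101]: 11111111  (ones: 8)
  rows 112-119 [p,q,r,s=1110]: 11111111  (ones: 8)
  rows 120-127 [p,q,r,s=1111]: 11111111  (ones: 8)
Disagreements = 4+4+4+4+3+3+3+3+4+4+4+4+8+8+8+8 = 76

76


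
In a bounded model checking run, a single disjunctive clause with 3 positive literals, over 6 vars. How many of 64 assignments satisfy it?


Step 1: Total=2^6=64
Step 2: Unsat when all 3 false: 2^3=8
Step 3: Sat=64-8=56

56


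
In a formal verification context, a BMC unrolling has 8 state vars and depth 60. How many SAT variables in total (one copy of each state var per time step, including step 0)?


BMC unrolls to depth k, creating one copy of each state var for steps 0..k.
Step count = 60 + 1 = 61 (steps 0 through 60)
Vars per step = 8
Total = 8 * 61 = 488

488


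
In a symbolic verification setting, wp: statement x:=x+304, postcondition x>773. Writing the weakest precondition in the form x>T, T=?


Formula: wp(x:=E, P) = P[E/x] (substitute E for x in postcondition)
Step 1: Postcondition: x>773
Step 2: Substitute x+304 for x: x+304>773
Step 3: Solve for x: x > 773-304 = 469

469


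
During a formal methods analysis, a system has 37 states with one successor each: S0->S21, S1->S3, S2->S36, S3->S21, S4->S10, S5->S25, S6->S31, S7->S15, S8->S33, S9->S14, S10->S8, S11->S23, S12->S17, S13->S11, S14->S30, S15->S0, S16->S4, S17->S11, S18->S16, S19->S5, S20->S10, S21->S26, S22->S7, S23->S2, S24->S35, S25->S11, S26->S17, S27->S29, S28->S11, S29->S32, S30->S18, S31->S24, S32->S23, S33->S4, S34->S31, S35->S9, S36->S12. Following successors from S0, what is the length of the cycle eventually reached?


Trace from S0 until a state repeats:
  S0 -> S21 -> S26 -> S17 -> S11 -> S23 -> S2 -> S36 -> S12 -> S17
S17 first seen at step 3, revisited at step 9.
Cycle length = 9 - 3 = 6

6


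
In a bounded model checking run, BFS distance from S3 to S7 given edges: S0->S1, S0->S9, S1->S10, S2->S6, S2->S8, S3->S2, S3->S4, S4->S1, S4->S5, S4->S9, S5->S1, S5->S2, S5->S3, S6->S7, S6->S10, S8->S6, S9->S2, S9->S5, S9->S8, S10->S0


BFS layer-by-layer from S3:
  dist 0: {S3}
  dist 1: {S2, S4}
  dist 2: {S1, S5, S6, S8, S9}
  dist 3: {S7, S10}
  -> S7 reached at distance 3
Shortest path length = 3

3


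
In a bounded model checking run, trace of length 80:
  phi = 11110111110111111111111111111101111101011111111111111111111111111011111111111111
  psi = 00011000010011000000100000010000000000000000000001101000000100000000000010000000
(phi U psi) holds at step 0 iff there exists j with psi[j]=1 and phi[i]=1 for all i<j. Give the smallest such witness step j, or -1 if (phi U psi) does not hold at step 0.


(phi U psi) at 0: need smallest j with psi[j]=1 and phi[i]=1 for all i in [0,j).
Scan from step 0:
  step 0: phi=1, psi=0 -> continue
  step 1: phi=1, psi=0 -> continue
  step 2: phi=1, psi=0 -> continue
  step 3: psi=1 and phi held for [0,3) -> witness found
Witness step = 3

3


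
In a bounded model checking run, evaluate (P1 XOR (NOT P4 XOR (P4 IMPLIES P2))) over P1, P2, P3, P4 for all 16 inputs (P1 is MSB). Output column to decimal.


Formula: (P1 XOR (NOT P4 XOR (P4 IMPLIES P2))) over P1, P2, P3, P4 (16 rows)
Evaluate each row (bits = P1,P2,P3,P4, MSB first):
  row 0 [0000]: (0 XOR (NOT 0 XOR (0 IMPLIES 0))) -> 0
  row 1 [0001]: (0 XOR (NOT 1 XOR (1 IMPLIES 0))) -> 0
  row 2 [0010]: (0 XOR (NOT 0 XOR (0 IMPLIES 0))) -> 0
  row 3 [0011]: (0 XOR (NOT 1 XOR (1 IMPLIES 0))) -> 0
  row 4 [0100]: (0 XOR (NOT 0 XOR (0 IMPLIES 1))) -> 0
  row 5 [0101]: (0 XOR (NOT 1 XOR (1 IMPLIES 1))) -> 1
  row 6 [0110]: (0 XOR (NOT 0 XOR (0 IMPLIES 1))) -> 0
  row 7 [0111]: (0 XOR (NOT 1 XOR (1 IMPLIES 1))) -> 1
  row 8 [1000]: (1 XOR (NOT 0 XOR (0 IMPLIES 0))) -> 1
  row 9 [1001]: (1 XOR (NOT 1 XOR (1 IMPLIES 0))) -> 1
  row 10 [1010]: (1 XOR (NOT 0 XOR (0 IMPLIES 0))) -> 1
  row 11 [1011]: (1 XOR (NOT 1 XOR (1 IMPLIES 0))) -> 1
  row 12 [1100]: (1 XOR (NOT 0 XOR (0 IMPLIES 1))) -> 1
  row 13 [1101]: (1 XOR (NOT 1 XOR (1 IMPLIES 1))) -> 0
  row 14 [1110]: (1 XOR (NOT 0 XOR (0 IMPLIES 1))) -> 1
  row 15 [1111]: (1 XOR (NOT 1 XOR (1 IMPLIES 1))) -> 0
Full result column, 4 rows per line (P1,P2 fixed per line; P3,P4 runs 00..11 left to right):
  rows 0-3 [P1,P2=00]: 0000  = hex 0
  rows 4-7 [P1,P2=01]: 0101  = hex 5
  rows 8-11 [P1,P2=10]: 1111  = hex F
  rows 12-15 [P1,P2=11]: 1010  = hex A
Output column (row 0 .. row 15) = 0000010111111010
Output column grouped in 4s = 0000 0101 1111 1010 = 0x05FA
Convert to decimal digit by digit (value = value*16 + digit):
  0 -> 0
  0*16 + 5 = 5
  5*16 + 15 (F) = 95
  95*16 + 10 (A) = 1530
Decimal = 1530

1530


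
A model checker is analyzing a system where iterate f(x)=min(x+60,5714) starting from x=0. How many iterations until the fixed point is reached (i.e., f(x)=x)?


Step 1: x=0, cap=5714, increment=60
Step 2: x grows by 60 each step until capped at 5714; fixed point is x=5714
Step 3: iterations = ceil(5714/60) = 96

96


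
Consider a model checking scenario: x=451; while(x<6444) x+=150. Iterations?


Step 1: x goes from 451 toward 6444 by 150; the body runs while x<6444, so iterations = ceil((bound-start)/step)
Step 2: Distance=5993
Step 3: ceil(5993/150)=40

40


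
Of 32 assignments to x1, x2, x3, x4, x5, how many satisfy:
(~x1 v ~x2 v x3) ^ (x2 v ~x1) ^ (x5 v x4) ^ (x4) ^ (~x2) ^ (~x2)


CNF with 6 clauses over 5 vars (32 assignments).
An assignment satisfies CNF iff every clause has >=1 true literal.
Check each row (bits = x1,x2,x3,x4,x5; clause T/F shown):
  row 0 [00000]: clauses=TTFFTT -> 0
  row 1 [00001]: clauses=TTTFTT -> 0
  row 2 [00010]: clauses=TTTTTT -> 1
  row 3 [00011]: clauses=TTTTTT -> 1
  row 4 [00100]: clauses=TTFFTT -> 0
  row 5 [00101]: clauses=TTTFTT -> 0
  row 6 [00110]: clauses=TTTTTT -> 1
  row 7 [00111]: clauses=TTTTTT -> 1
  row 8 [01000]: clauses=TTFFFF -> 0
  row 9 [01001]: clauses=TTTFFF -> 0
  row 10 [01010]: clauses=TTTTFF -> 0
  row 11 [01011]: clauses=TTTTFF -> 0
  row 12 [01100]: clauses=TTFFFF -> 0
  row 13 [01101]: clauses=TTTFFF -> 0
  row 14 [01110]: clauses=TTTTFF -> 0
  row 15 [01111]: clauses=TTTTFF -> 0
  row 16 [10000]: clauses=TFFFTT -> 0
  row 17 [10001]: clauses=TFTFTT -> 0
  row 18 [10010]: clauses=TFTTTT -> 0
  row 19 [10011]: clauses=TFTTTT -> 0
  row 20 [10100]: clauses=TFFFTT -> 0
  row 21 [10101]: clauses=TFTFTT -> 0
  row 22 [10110]: clauses=TFTTTT -> 0
  row 23 [10111]: clauses=TFTTTT -> 0
  row 24 [11000]: clauses=FTFFFF -> 0
  row 25 [11001]: clauses=FTTFFF -> 0
  row 26 [11010]: clauses=FTTTFF -> 0
  row 27 [11011]: clauses=FTTTFF -> 0
  row 28 [11100]: clauses=TTFFFF -> 0
  row 29 [11101]: clauses=TTTFFF -> 0
  row 30 [11110]: clauses=TTTTFF -> 0
  row 31 [11111]: clauses=TTTTFF -> 0
Full result column, 8 rows per line (x1,x2 fixed per line; x3,x4,x5 runs 000..111 left to right):
  rows 0-7 [x1,x2=00]: 00110011  (ones: 4)
  rows 8-15 [x1,x2=01]: 00000000  (ones: 0)
  rows 16-23 [x1,x2=10]: 00000000  (ones: 0)
  rows 24-31 [x1,x2=11]: 00000000  (ones: 0)
Satisfying assignments = 4+0+0+0 = 4

4


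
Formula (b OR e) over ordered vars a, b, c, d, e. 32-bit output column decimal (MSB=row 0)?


Formula: (b OR e) over a, b, c, d, e (32 rows)
Evaluate each row (bits = a,b,c,d,e, MSB first):
  row 0 [00000]: (0 OR 0) -> 0
  row 1 [00001]: (0 OR 1) -> 1
  row 2 [00010]: (0 OR 0) -> 0
  row 3 [00011]: (0 OR 1) -> 1
  row 4 [00100]: (0 OR 0) -> 0
  row 5 [00101]: (0 OR 1) -> 1
  row 6 [00110]: (0 OR 0) -> 0
  row 7 [00111]: (0 OR 1) -> 1
  row 8 [01000]: (1 OR 0) -> 1
  row 9 [01001]: (1 OR 1) -> 1
  row 10 [01010]: (1 OR 0) -> 1
  row 11 [01011]: (1 OR 1) -> 1
  row 12 [01100]: (1 OR 0) -> 1
  row 13 [01101]: (1 OR 1) -> 1
  row 14 [01110]: (1 OR 0) -> 1
  row 15 [01111]: (1 OR 1) -> 1
  row 16 [10000]: (0 OR 0) -> 0
  row 17 [10001]: (0 OR 1) -> 1
  row 18 [10010]: (0 OR 0) -> 0
  row 19 [10011]: (0 OR 1) -> 1
  row 20 [10100]: (0 OR 0) -> 0
  row 21 [10101]: (0 OR 1) -> 1
  row 22 [10110]: (0 OR 0) -> 0
  row 23 [10111]: (0 OR 1) -> 1
  row 24 [11000]: (1 OR 0) -> 1
  row 25 [11001]: (1 OR 1) -> 1
  row 26 [11010]: (1 OR 0) -> 1
  row 27 [11011]: (1 OR 1) -> 1
  row 28 [11100]: (1 OR 0) -> 1
  row 29 [11101]: (1 OR 1) -> 1
  row 30 [11110]: (1 OR 0) -> 1
  row 31 [11111]: (1 OR 1) -> 1
Full result column, 4 rows per line (a,b,c fixed per line; d,e runs 00..11 left to right):
  rows 0-3 [a,b,c=000]: 0101  = hex 5
  rows 4-7 [a,b,c=001]: 0101  = hex 5
  rows 8-11 [a,b,c=010]: 1111  = hex F
  rows 12-15 [a,b,c=011]: 1111  = hex F
  rows 16-19 [a,b,c=100]: 0101  = hex 5
  rows 20-23 [a,b,c=101]: 0101  = hex 5
  rows 24-27 [a,b,c=110]: 1111  = hex F
  rows 28-31 [a,b,c=111]: 1111  = hex F
Output column (row 0 .. row 31) = 01010101111111110101010111111111
Output column grouped in 4s = 0101 0101 1111 1111 0101 0101 1111 1111 = 0x55FF55FF
Convert to decimal digit by digit (value = value*16 + digit):
  5 -> 5
  5*16 + 5 = 85
  85*16 + 15 (F) = 1375
  1375*16 + 15 (F) = 22015
  22015*16 + 5 = 352245
  352245*16 + 5 = 5635925
  5635925*16 + 15 (F) = 90174815
  90174815*16 + 15 (F) = 1442797055
Decimal = 1442797055

1442797055


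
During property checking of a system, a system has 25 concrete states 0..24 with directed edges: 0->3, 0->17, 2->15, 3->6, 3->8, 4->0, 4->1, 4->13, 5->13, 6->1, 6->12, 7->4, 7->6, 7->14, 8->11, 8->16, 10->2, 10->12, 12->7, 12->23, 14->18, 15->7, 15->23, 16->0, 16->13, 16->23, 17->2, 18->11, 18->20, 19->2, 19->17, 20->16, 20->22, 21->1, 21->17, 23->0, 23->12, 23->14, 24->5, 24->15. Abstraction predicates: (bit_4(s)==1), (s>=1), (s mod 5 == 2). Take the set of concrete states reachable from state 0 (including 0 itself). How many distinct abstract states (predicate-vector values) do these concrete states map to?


BFS from 0:
Concrete reachable: {0, 1, 2, 3, 4, 6, 7, 8, 11, 12, 13, 14, 15, 16, 17, 18, 20, 22, 23}
Abstract via predicates (bit_4(s)==1), (s>=1), (s mod 5 == 2):
  (0,0,0) <- {0}
  (0,1,0) <- {1, 3, 4, 6, 8, 11, 13, 14, 15}
  (0,1,1) <- {2, 7, 12}
  (1,1,0) <- {16, 18, 20, 23}
  (1,1,1) <- {17, 22}
Distinct abstract states = 5

5


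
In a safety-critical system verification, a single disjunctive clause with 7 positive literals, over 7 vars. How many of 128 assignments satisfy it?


Step 1: Total=2^7=128
Step 2: Unsat when all 7 false: 2^0=1
Step 3: Sat=128-1=127

127


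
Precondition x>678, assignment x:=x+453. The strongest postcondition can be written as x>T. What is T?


Formula: sp(P, x:=E) = exists old_x. (x = E[old_x/x]) AND P[old_x/x] (old_x is the value of x before the assignment; eliminate old_x by solving x = E[old_x/x] for old_x)
Step 1: Precondition P: x>678, i.e. old_x > 678
Step 2: Assignment gives x = old_x + 453, so old_x = x - 453
Step 3: Substitute into P: x - 453 > 678
Step 4: Simplify: x > 678+453 = 1131

1131


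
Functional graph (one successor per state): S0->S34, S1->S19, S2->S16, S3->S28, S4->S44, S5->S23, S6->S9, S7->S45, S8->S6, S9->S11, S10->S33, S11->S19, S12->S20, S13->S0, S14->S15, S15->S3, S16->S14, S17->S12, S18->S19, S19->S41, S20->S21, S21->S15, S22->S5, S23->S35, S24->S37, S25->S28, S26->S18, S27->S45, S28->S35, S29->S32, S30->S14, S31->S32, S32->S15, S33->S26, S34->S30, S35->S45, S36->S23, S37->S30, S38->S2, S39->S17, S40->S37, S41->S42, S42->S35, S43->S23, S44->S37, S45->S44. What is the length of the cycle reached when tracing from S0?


Trace from S0 until a state repeats:
  S0 -> S34 -> S30 -> S14 -> S15 -> S3 -> S28 -> S35 -> S45 -> S44 -> S37 -> S30
S30 first seen at step 2, revisited at step 11.
Cycle length = 11 - 2 = 9

9


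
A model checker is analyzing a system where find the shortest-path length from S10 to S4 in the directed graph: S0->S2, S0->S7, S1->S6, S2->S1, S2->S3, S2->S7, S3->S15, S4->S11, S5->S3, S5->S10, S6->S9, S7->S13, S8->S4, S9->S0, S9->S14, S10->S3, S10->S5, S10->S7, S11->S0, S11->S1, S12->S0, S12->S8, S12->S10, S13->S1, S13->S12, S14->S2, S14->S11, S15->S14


BFS layer-by-layer from S10:
  dist 0: {S10}
  dist 1: {S3, S5, S7}
  dist 2: {S13, S15}
  dist 3: {S1, S12, S14}
  dist 4: {S0, S2, S6, S8, S11}
  dist 5: {S4, S9}
  -> S4 reached at distance 5
Shortest path length = 5

5


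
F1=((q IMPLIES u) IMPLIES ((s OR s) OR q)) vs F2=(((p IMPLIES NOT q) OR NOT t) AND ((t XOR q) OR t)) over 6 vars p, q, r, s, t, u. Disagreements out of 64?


F1 = ((q IMPLIES u) IMPLIES ((s OR s) OR q))
F2 = (((p IMPLIES NOT q) OR NOT t) AND ((t XOR q) OR t))
Evaluate both on each of 64 rows (bits = p,q,r,s,t,u):
  row 0 [000000]: F1=0 F2=0 -> 0
  row 1 [000001]: F1=0 F2=0 -> 0
  row 2 [000010]: F1=0 F2=1 (differ) -> 1
  row 3 [000011]: F1=0 F2=1 (differ) -> 1
  row 4 [000100]: F1=1 F2=0 (differ) -> 1
  (every remaining row is evaluated the same way; all 64 results are listed next)
Full result column, 8 rows per line (p,q,r fixed per line; s,t,u runs 000..111 left to right):
  rows 0-7 [p,q,r=000]: 00111100  (ones: 4)
  rows 8-15 [p,q,r=001]: 00111100  (ones: 4)
  rows 16-23 [p,q,r=010]: 00000000  (ones: 0)
  rows 24-31 [p,q,r=011]: 00000000  (ones: 0)
  rows 32-39 [p,q,r=100]: 00111100  (ones: 4)
  rows 40-47 [p,q,r=101]: 00111100  (ones: 4)
  rows 48-55 [p,q,r=110]: 00110011  (ones: 4)
  rows 56-63 [p,q,r=111]: 00110011  (ones: 4)
Disagreements = 4+4+0+0+4+4+4+4 = 24

24


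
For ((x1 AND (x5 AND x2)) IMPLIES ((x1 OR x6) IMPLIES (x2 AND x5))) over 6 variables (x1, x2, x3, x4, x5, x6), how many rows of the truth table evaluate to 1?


Formula: ((x1 AND (x5 AND x2)) IMPLIES ((x1 OR x6) IMPLIES (x2 AND x5))) over 6 vars (64 rows)
Evaluate each row (x1, x2, x3, x4, x5, x6 as bits, MSB first):
  row 0 [000000]: ((0 AND (0 AND 0)) IMPLIES ((0 OR 0) IMPLIES (0 AND 0))) -> 1
  row 1 [000001]: ((0 AND (0 AND 0)) IMPLIES ((0 OR 1) IMPLIES (0 AND 0))) -> 1
  row 2 [000010]: ((0 AND (1 AND 0)) IMPLIES ((0 OR 0) IMPLIES (0 AND 1))) -> 1
  row 3 [000011]: ((0 AND (1 AND 0)) IMPLIES ((0 OR 1) IMPLIES (0 AND 1))) -> 1
  row 4 [000100]: ((0 AND (0 AND 0)) IMPLIES ((0 OR 0) IMPLIES (0 AND 0))) -> 1
  (every remaining row is evaluated the same way; all 64 results are listed next)
Full result column, 8 rows per line (x1,x2,x3 fixed per line; x4,x5,x6 runs 000..111 left to right):
  rows 0-7 [x1,x2,x3=000]: 11111111  (ones: 8)
  rows 8-15 [x1,x2,x3=001]: 11111111  (ones: 8)
  rows 16-23 [x1,x2,x3=010]: 11111111  (ones: 8)
  rows 24-31 [x1,x2,x3=011]: 11111111  (ones: 8)
  rows 32-39 [x1,x2,x3=100]: 11111111  (ones: 8)
  rows 40-47 [x1,x2,x3=101]: 11111111  (ones: 8)
  rows 48-55 [x1,x2,x3=110]: 11111111  (ones: 8)
  rows 56-63 [x1,x2,x3=111]: 11111111  (ones: 8)
Count of 1-rows = 8+8+8+8+8+8+8+8 = 64

64


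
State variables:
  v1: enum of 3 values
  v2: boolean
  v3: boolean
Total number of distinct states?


State space = product of domain sizes of all variables.
Domain sizes:
  v1 (enum of 3 values): 3
  v2 (boolean): 2
  v3 (boolean): 2
Product = 3 * 2 * 2 = 12

12


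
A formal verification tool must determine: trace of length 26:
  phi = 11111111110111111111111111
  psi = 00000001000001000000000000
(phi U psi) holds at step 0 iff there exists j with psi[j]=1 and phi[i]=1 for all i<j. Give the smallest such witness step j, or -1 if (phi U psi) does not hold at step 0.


(phi U psi) at 0: need smallest j with psi[j]=1 and phi[i]=1 for all i in [0,j).
Scan from step 0:
  step 0: phi=1, psi=0 -> continue
  step 1: phi=1, psi=0 -> continue
  step 2: phi=1, psi=0 -> continue
  step 3: phi=1, psi=0 -> continue
  step 7: psi=1 and phi held for [0,7) -> witness found
Witness step = 7

7


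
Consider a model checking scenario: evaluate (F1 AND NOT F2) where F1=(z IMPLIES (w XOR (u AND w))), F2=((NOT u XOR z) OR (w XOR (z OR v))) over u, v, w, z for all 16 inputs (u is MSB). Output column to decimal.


F1 = (z IMPLIES (w XOR (u AND w)))
F2 = ((NOT u XOR z) OR (w XOR (z OR v)))
Counterexample to F1=>F2 is where F1=1 and F2=0.
Evaluate each row (bits = u,v,w,z, MSB first):
  row 0 [0000]: F1=1 F2=1 -> F1&~F2 -> 0
  row 1 [0001]: F1=0 F2=1 -> F1&~F2 -> 0
  row 2 [0010]: F1=1 F2=1 -> F1&~F2 -> 0
  row 3 [0011]: F1=1 F2=0 -> F1&~F2 -> 1
  row 4 [0100]: F1=1 F2=1 -> F1&~F2 -> 0
  row 5 [0101]: F1=0 F2=1 -> F1&~F2 -> 0
  row 6 [0110]: F1=1 F2=1 -> F1&~F2 -> 0
  row 7 [0111]: F1=1 F2=0 -> F1&~F2 -> 1
  row 8 [1000]: F1=1 F2=0 -> F1&~F2 -> 1
  row 9 [1001]: F1=0 F2=1 -> F1&~F2 -> 0
  row 10 [1010]: F1=1 F2=1 -> F1&~F2 -> 0
  row 11 [1011]: F1=0 F2=1 -> F1&~F2 -> 0
  row 12 [1100]: F1=1 F2=1 -> F1&~F2 -> 0
  row 13 [1101]: F1=0 F2=1 -> F1&~F2 -> 0
  row 14 [1110]: F1=1 F2=0 -> F1&~F2 -> 1
  row 15 [1111]: F1=0 F2=1 -> F1&~F2 -> 0
Full result column, 4 rows per line (u,v fixed per line; w,z runs 00..11 left to right):
  rows 0-3 [u,v=00]: 0001  = hex 1
  rows 4-7 [u,v=01]: 0001  = hex 1
  rows 8-11 [u,v=10]: 1000  = hex 8
  rows 12-15 [u,v=11]: 0010  = hex 2
Counterexample vector (row 0 .. row 15) = 0001000110000010
Output column grouped in 4s = 0001 0001 1000 0010 = 0x1182
Convert to decimal digit by digit (value = value*16 + digit):
  1 -> 1
  1*16 + 1 = 17
  17*16 + 8 = 280
  280*16 + 2 = 4482
Decimal = 4482

4482


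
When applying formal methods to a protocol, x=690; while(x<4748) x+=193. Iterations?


Step 1: x goes from 690 toward 4748 by 193; the body runs while x<4748, so iterations = ceil((bound-start)/step)
Step 2: Distance=4058
Step 3: ceil(4058/193)=22

22


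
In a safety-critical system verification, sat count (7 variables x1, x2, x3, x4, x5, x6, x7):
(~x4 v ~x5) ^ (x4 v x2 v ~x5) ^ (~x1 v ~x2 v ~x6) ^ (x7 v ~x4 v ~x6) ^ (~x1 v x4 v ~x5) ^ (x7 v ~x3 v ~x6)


CNF with 6 clauses over 7 vars (128 assignments).
An assignment satisfies CNF iff every clause has >=1 true literal.
Check each row (bits = x1,x2,x3,x4,x5,x6,x7; clause T/F shown):
  row 0 [0000000]: clauses=TTTTTT -> 1
  row 1 [0000001]: clauses=TTTTTT -> 1
  row 2 [0000010]: clauses=TTTTTT -> 1
  row 3 [0000011]: clauses=TTTTTT -> 1
  row 4 [0000100]: clauses=TFTTTT -> 0
  (every remaining row is evaluated the same way; all 128 results are listed next)
Full result column, 8 rows per line (x1,x2,x3,x4 fixed per line; x5,x6,x7 runs 000..111 left to right):
  rows 0-7 [x1,x2,x3,x4=0000]: 11110000  (ones: 4)
  rows 8-15 [x1,x2,x3,x4=0001]: 11010000  (ones: 3)
  rows 16-23 [x1,x2,x3,x4=0010]: 11010000  (ones: 3)
  rows 24-31 [x1,x2,x3,x4=0011]: 11010000  (ones: 3)
  rows 32-39 [x1,x2,x3,x4=0100]: 11111111  (ones: 8)
  rows 40-47 [x1,x2,x3,x4=0101]: 11010000  (ones: 3)
  rows 48-55 [x1,x2,x3,x4=0110]: 11011101  (ones: 6)
  rows 56-63 [x1,x2,x3,x4=0111]: 11010000  (ones: 3)
  rows 64-71 [x1,x2,x3,x4=1000]: 11110000  (ones: 4)
  rows 72-79 [x1,x2,x3,x4=1001]: 11010000  (ones: 3)
  rows 80-87 [x1,x2,x3,x4=1010]: 11010000  (ones: 3)
  rows 88-95 [x1,x2,x3,x4=1011]: 11010000  (ones: 3)
  rows 96-103 [x1,x2,x3,x4=1100]: 11000000  (ones: 2)
  rows 104-111 [x1,x2,x3,x4=1101]: 11000000  (ones: 2)
  rows 112-119 [x1,x2,x3,x4=1110]: 11000000  (ones: 2)
  rows 120-127 [x1,x2,x3,x4=1111]: 11000000  (ones: 2)
Satisfying assignments = 4+3+3+3+8+3+6+3+4+3+3+3+2+2+2+2 = 54

54


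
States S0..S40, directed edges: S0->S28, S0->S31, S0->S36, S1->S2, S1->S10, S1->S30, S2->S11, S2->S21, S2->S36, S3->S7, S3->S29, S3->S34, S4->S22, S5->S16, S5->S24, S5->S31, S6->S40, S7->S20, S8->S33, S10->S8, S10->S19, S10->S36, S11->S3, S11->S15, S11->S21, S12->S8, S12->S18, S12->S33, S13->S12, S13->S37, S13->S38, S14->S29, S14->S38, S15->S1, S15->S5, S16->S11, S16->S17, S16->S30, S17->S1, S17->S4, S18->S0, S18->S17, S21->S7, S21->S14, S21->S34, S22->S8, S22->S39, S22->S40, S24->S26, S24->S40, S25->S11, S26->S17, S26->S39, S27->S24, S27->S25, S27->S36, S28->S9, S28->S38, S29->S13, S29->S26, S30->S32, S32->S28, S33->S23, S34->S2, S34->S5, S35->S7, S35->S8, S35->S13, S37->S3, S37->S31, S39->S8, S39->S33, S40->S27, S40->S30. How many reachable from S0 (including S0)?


BFS from S0:
  layer 0: {S0}
  layer 1: {S28, S31, S36}
  layer 2: {S9, S38}
Reachable set: {S0, S9, S28, S31, S36, S38}
Count = 6

6


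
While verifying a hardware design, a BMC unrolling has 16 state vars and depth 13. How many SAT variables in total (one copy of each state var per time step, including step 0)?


BMC unrolls to depth k, creating one copy of each state var for steps 0..k.
Step count = 13 + 1 = 14 (steps 0 through 13)
Vars per step = 16
Total = 16 * 14 = 224

224
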